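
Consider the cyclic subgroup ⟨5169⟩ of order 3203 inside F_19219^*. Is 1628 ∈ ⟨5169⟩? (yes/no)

1628 ∈ ⟨5169⟩ iff 1628^3203 ≡ 1 (mod 19219), since |⟨5169⟩| = 3203.
1628^3203 mod 19219 = 1.
Since 1 = 1, 1628 lies in the subgroup.

yes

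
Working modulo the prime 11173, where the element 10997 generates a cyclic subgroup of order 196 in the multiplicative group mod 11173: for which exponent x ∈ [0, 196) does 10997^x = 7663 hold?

121

Baby-step giant-step with m = ceil(sqrt(196)) = 14.
Baby table (10997^j mod 11173 for j=0..13):
  0:1  1:10997  2:8630  3:648  4:8855  5:5740  6:6503  7:6291
  8:10084  9:1723  10:9596  11:9400  12:10377  13:6020
Giant step factor: 10997^(-14) ≡ 6873 (mod 11173).
Scan 7663·6873^i mod 11173 for i = 0, 1, …:
  i=0: 7663   i=1: 9450   i=2: 1201   i=3: 8799
  i=4: 7251   i=5: 4543   i=6: 6677   i=7: 3510
  i=8: 1723
Match at i=8, j=9: x = 8·14 + 9 = 121.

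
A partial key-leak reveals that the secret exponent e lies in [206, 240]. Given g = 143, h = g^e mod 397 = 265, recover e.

226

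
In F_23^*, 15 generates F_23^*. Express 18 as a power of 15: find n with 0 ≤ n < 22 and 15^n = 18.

2

Successive powers of 15 modulo 23:
  15^0=1  15^1=15  15^2=18
So 15^2 ≡ 18 (mod 23), giving n = 2.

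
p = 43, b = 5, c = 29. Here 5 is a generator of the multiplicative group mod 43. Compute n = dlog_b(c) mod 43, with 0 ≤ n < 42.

Successive powers of 5 modulo 43:
  5^0=1  5^1=5  5^2=25  5^3=39  5^4=23  5^5=29
So 5^5 ≡ 29 (mod 43), giving n = 5.

5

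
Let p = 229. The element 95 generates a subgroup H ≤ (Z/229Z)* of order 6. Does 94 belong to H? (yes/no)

94 ∈ ⟨95⟩ iff 94^6 ≡ 1 (mod 229), since |⟨95⟩| = 6.
94^6 mod 229 = 1.
Since 1 = 1, 94 lies in the subgroup.

yes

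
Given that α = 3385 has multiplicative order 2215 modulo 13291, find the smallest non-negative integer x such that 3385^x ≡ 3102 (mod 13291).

1637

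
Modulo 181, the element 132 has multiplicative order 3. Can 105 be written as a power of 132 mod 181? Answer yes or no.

no

105 ∈ ⟨132⟩ iff 105^3 ≡ 1 (mod 181), since |⟨132⟩| = 3.
105^3 mod 181 = 130.
Since 130 ≠ 1, 105 does not lie in the subgroup.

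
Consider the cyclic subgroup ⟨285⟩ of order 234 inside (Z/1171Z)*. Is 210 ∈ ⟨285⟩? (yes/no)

no

210 ∈ ⟨285⟩ iff 210^234 ≡ 1 (mod 1171), since |⟨285⟩| = 234.
210^234 mod 1171 = 987.
Since 987 ≠ 1, 210 does not lie in the subgroup.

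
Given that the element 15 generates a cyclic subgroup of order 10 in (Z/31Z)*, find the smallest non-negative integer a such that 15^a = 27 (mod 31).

3

Successive powers of 15 modulo 31:
  15^0=1  15^1=15  15^2=8  15^3=27
So 15^3 ≡ 27 (mod 31), giving a = 3.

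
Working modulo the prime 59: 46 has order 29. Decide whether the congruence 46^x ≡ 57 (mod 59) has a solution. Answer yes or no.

yes

57 ∈ ⟨46⟩ iff 57^29 ≡ 1 (mod 59), since |⟨46⟩| = 29.
57^29 mod 59 = 1.
Since 1 = 1, 57 lies in the subgroup.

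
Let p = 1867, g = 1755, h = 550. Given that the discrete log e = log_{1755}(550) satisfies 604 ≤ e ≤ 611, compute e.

Compute 1755^604 mod 1867 = 1249, then multiply by 1755 repeatedly:
  1755^604=1249  1755^605=137  1755^606=1459  1755^607=888  1755^608=1362
  1755^609=550
Found 550 at exponent 609.

609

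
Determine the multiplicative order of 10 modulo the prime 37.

The order of 10 must divide p − 1 = 36 = 2^2 · 3^2.
Divisors: 1, 2, 3, 4, 6, 9, 12, 18, 36.
Check each in increasing order: 10^1 ≡ 10;  10^2 ≡ 26;  10^3 ≡ 1.
Smallest exponent giving 1 is 3.

3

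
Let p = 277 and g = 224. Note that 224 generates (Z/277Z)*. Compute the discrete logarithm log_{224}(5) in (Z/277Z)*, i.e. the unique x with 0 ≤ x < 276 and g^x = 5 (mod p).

241

Baby-step giant-step with m = ceil(sqrt(276)) = 17.
Baby table (224^j mod 277 for j=0..16):
  0:1  1:224  2:39  3:149  4:136  5:271  6:41  7:43
  8:214  9:15  10:36  11:31  12:19  13:101  14:187  15:61
  16:91
Giant step factor: 224^(-17) ≡ 17 (mod 277).
Scan 5·17^i mod 277 for i = 0, 1, …:
  i=0: 5   i=1: 85   i=2: 60   i=3: 189
  i=4: 166   i=5: 52   i=6: 53   i=7: 70
  i=8: 82   i=9: 9     …   i=13: 188
  i=14: 149
Match at i=14, j=3: x = 14·17 + 3 = 241.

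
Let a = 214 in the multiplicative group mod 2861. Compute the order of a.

572

The order of 214 must divide p − 1 = 2860 = 2^2 · 5 · 11 · 13.
Divisors: 1, 2, 4, 5, 10, 11, 13, 20, 22, 26, 44, 52, 55, 65, 110, 130, 143, 220, 260, 286, 572, 715, 1430, 2860.
Check each in increasing order: 214^1 ≡ 214;  214^2 ≡ 20;  214^4 ≡ 400;  214^5 ≡ 2631;  214^10 ≡ 1402;  214^11 ≡ 2484;  214^13 ≡ 1043;  214^20 ≡ 97;  214^22 ≡ 1940;  214^26 ≡ 669;  214^44 ≡ 1385;  214^52 ≡ 1245;  214^55 ≡ 1418;  214^65 ≡ 2502;  214^110 ≡ 2302;  214^130 ≡ 136;  214^143 ≡ 1659;  214^220 ≡ 632;  214^260 ≡ 1330;  214^286 ≡ 2860;  214^572 ≡ 1.
Smallest exponent giving 1 is 572.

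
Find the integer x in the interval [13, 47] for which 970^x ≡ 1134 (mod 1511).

Compute 970^13 mod 1511 = 418, then multiply by 970 repeatedly:
  970^13=418  970^14=512  970^15=1032  970^16=758  970^17=914
  970^18=1134
Found 1134 at exponent 18.

18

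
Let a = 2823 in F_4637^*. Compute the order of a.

1159

The order of 2823 must divide p − 1 = 4636 = 2^2 · 19 · 61.
Divisors: 1, 2, 4, 19, 38, 61, 76, 122, 244, 1159, 2318, 4636.
Check each in increasing order: 2823^1 ≡ 2823;  2823^2 ≡ 2963;  2823^4 ≡ 1528;  2823^19 ≡ 269;  2823^38 ≡ 2806;  2823^61 ≡ 4056;  2823^76 ≡ 10;  2823^122 ≡ 3697;  2823^244 ≡ 2570;  2823^1159 ≡ 1.
Smallest exponent giving 1 is 1159.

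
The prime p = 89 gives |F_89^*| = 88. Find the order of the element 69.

44

The order of 69 must divide p − 1 = 88 = 2^3 · 11.
Divisors: 1, 2, 4, 8, 11, 22, 44, 88.
Check each in increasing order: 69^1 ≡ 69;  69^2 ≡ 44;  69^4 ≡ 67;  69^8 ≡ 39;  69^11 ≡ 34;  69^22 ≡ 88;  69^44 ≡ 1.
Smallest exponent giving 1 is 44.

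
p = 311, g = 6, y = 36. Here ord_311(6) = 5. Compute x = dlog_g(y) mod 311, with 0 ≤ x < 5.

2

Successive powers of 6 modulo 311:
  6^0=1  6^1=6  6^2=36
So 6^2 ≡ 36 (mod 311), giving x = 2.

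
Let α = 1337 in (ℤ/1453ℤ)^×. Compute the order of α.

1452

The order of 1337 must divide p − 1 = 1452 = 2^2 · 3 · 11^2.
Divisors: 1, 2, 3, 4, 6, 11, 12, 22, 33, 44, 66, 121, 132, 242, 363, 484, 726, 1452.
Check each in increasing order: 1337^1 ≡ 1337;  1337^2 ≡ 379;  1337^3 ≡ 1079;  1337^4 ≡ 1247;  1337^6 ≡ 388;  1337^11 ≡ 55;  1337^12 ≡ 885;  1337^22 ≡ 119;  1337^33 ≡ 733;  1337^44 ≡ 1084;  1337^66 ≡ 1132;  1337^121 ≡ 896;  1337^132 ≡ 1331;  1337^242 ≡ 760;  1337^363 ≡ 956;  1337^484 ≡ 759;  1337^726 ≡ 1452;  1337^1452 ≡ 1.
Smallest exponent giving 1 is 1452.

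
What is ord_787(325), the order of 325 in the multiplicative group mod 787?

262

The order of 325 must divide p − 1 = 786 = 2 · 3 · 131.
Divisors: 1, 2, 3, 6, 131, 262, 393, 786.
Check each in increasing order: 325^1 ≡ 325;  325^2 ≡ 167;  325^3 ≡ 759;  325^6 ≡ 784;  325^131 ≡ 786;  325^262 ≡ 1.
Smallest exponent giving 1 is 262.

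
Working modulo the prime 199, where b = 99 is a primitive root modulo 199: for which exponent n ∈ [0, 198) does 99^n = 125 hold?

54

Baby-step giant-step with m = ceil(sqrt(198)) = 15.
Baby table (99^j mod 199 for j=0..14):
  0:1  1:99  2:50  3:174  4:112  5:143  6:28  7:185
  8:7  9:96  10:151  11:24  12:187  13:6  14:196
Giant step factor: 99^(-15) ≡ 67 (mod 199).
Scan 125·67^i mod 199 for i = 0, 1, …:
  i=0: 125   i=1: 17   i=2: 144   i=3: 96
Match at i=3, j=9: n = 3·15 + 9 = 54.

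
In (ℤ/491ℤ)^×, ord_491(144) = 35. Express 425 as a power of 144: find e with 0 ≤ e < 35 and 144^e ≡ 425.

Successive powers of 144 modulo 491:
  144^0=1  144^1=144  144^2=114  144^3=213  144^4=230  144^5=223
  144^6=197  144^7=381  144^8=363  144^9=226  144^10=138  144^11=232
  144^12=20  144^13=425
So 144^13 ≡ 425 (mod 491), giving e = 13.

13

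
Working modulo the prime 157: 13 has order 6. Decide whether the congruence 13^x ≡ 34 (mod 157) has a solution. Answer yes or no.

no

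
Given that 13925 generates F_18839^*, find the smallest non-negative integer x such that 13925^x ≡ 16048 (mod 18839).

Baby-step giant-step with m = ceil(sqrt(18838)) = 138.
Baby table (13925^j mod 18839 for j=0..137):
  0:1  1:13925  2:14637  3:1084  4:4661  5:4070  6:7038  7:3672
  8:3554  9:18236  10:5419  11:9380  12:5713  13:15267  14:13699  15:13700
  16:8786  17:4584  18:5668  19:10329  20:14399  21:2598  22:6270  23:9824
  24:9221  25:14640  26:5181  27:10894  28:7322  29:2182  30:15882  31:5829
  32:10413  33:16081  34:7571  35:3131  36:5729  37:11999  38:2984  39:12205
  40:8006  41:13187  42:5242  43:12564  44:14746  45:11789  46:17618  47:9192
  48:6434  49:14005  50:17136  51:4026  52:16025  53:170  54:12375  55:1542
  56:14729  57:1132  58:13696  59:9603  60:2553  61:1332  62:10524  63:16958
  64:12124  65:10421  66:14447  67:11633  68:11803  69:5339  70:6881  71:2771
  72:3903  73:17599  74:8363  75:10916  76:12248  77:3933  78:2052  79:14176
  80:5758  81:1366  82:12999  83:5963  84:11302  85:18183  86:2115  87:6018
  88:4778  89:13141  90:5218  91:17466  92:2560  93:4612  94:18788  95:5707
  96:7073  97:1233  98:7196  99:18498  100:17842  101:1118  102:7136  103:11914
  104:6216  105:11434  106:10061  107:12621  108:17233  109:17182  110:4050  111:11123
  112:12356  113:713  114:372  115:18214  116:493  117:7629  118:704  119:6920
  120:18354  121:9576  122:3358  123:1752  124:95  125:4145  126:15268  127:8785
  128:9498  129:9870  130:9245  131:9738  132:17367  133:18071  134:6152  135:5667
  136:15243  137:18601
Giant step factor: 13925^(-138) ≡ 8872 (mod 18839).
Scan 16048·8872^i mod 18839 for i = 0, 1, …:
  i=0: 16048   i=1: 11533   i=2: 6167   i=3: 5168
  i=4: 15209   i=5: 9330   i=6: 16033   i=7: 10326
  i=8: 17054   i=9: 7079     …   i=42: 14539
  i=43: 18214
Match at i=43, j=115: x = 43·138 + 115 = 6049.

6049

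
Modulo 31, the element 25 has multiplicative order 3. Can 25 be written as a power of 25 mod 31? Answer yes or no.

⟨25⟩ has order 3; its elements mod 31 are {1, 5, 25}.
25 is in this set.

yes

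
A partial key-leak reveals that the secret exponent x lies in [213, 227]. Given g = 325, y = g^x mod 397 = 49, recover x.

Compute 325^213 mod 397 = 71, then multiply by 325 repeatedly:
  325^213=71  325^214=49
Found 49 at exponent 214.

214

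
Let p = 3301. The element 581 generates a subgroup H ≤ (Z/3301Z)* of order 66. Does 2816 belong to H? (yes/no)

yes

2816 ∈ ⟨581⟩ iff 2816^66 ≡ 1 (mod 3301), since |⟨581⟩| = 66.
2816^66 mod 3301 = 1.
Since 1 = 1, 2816 lies in the subgroup.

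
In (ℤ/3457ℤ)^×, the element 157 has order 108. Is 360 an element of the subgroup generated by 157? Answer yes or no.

no

360 ∈ ⟨157⟩ iff 360^108 ≡ 1 (mod 3457), since |⟨157⟩| = 108.
360^108 mod 3457 = 2869.
Since 2869 ≠ 1, 360 does not lie in the subgroup.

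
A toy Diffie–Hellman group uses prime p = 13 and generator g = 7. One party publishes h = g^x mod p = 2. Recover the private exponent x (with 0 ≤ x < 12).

Successive powers of 7 modulo 13:
  7^0=1  7^1=7  7^2=10  7^3=5  7^4=9  7^5=11
  7^6=12  7^7=6  7^8=3  7^9=8  7^10=4  7^11=2
So 7^11 ≡ 2 (mod 13), giving x = 11.

11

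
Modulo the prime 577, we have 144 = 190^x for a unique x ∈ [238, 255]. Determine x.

248

Compute 190^238 mod 577 = 140, then multiply by 190 repeatedly:
  190^238=140  190^239=58  190^240=57  190^241=444  190^242=118
  190^243=494  190^244=386  190^245=61  190^246=50  190^247=268
  190^248=144
Found 144 at exponent 248.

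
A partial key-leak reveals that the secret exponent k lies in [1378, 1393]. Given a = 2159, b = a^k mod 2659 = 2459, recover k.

1382

Compute 2159^1378 mod 2659 = 620, then multiply by 2159 repeatedly:
  2159^1378=620  2159^1379=1103  2159^1380=1572  2159^1381=1064  2159^1382=2459
Found 2459 at exponent 1382.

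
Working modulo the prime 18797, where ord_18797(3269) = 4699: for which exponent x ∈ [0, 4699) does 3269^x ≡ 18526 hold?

Baby-step giant-step with m = ceil(sqrt(4699)) = 69.
Baby table (3269^j mod 18797 for j=0..68):
  0:1  1:3269  2:9665  3:15925  4:9932  5:5289  6:15298  7:9142
  8:16765  9:11530  10:3585  11:8834  12:6154  13:4636  14:4702  15:13689
  16:12481  17:10899  18:8516  19:447  20:13874  21:15742  22:13209  23:3512
  24:14558  25:14895  26:7525  27:12749  28:3532  29:4750  30:1428  31:6476
  32:4622  33:15327  34:9958  35:15095  36:3430  37:9658  38:11839  39:17465
  40:6596  41:2165  42:9713  43:3664  44:3927  45:17809  46:3312  47:18653
  48:17986  49:18015  50:34  51:17161  52:9061  53:15134  54:18139  55:10653
  56:12613  57:10076  58:6100  59:16080  60:9108  61:18401  62:2469  63:7248
  64:9492  65:14298  66:10820  67:13423  68:7589
Giant step factor: 3269^(-69) ≡ 8461 (mod 18797).
Scan 18526·8461^i mod 18797 for i = 0, 1, …:
  i=0: 18526   i=1: 303   i=2: 7291   i=3: 16194
  i=4: 6101   i=5: 3999   i=6: 939   i=7: 12545
  i=8: 15383   i=9: 5135     …   i=21: 568
  i=22: 12613
Match at i=22, j=56: x = 22·69 + 56 = 1574.

1574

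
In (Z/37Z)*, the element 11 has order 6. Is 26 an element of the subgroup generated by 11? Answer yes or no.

yes

26 ∈ ⟨11⟩ iff 26^6 ≡ 1 (mod 37), since |⟨11⟩| = 6.
26^6 mod 37 = 1.
Since 1 = 1, 26 lies in the subgroup.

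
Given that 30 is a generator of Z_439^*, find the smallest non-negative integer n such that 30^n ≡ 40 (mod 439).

Baby-step giant-step with m = ceil(sqrt(438)) = 21.
Baby table (30^j mod 439 for j=0..20):
  0:1  1:30  2:22  3:221  4:45  5:33  6:112  7:287
  8:269  9:168  10:211  11:184  12:252  13:97  14:276  15:378
  16:365  17:414  18:128  19:328  20:182
Giant step factor: 30^(-21) ≡ 423 (mod 439).
Scan 40·423^i mod 439 for i = 0, 1, …:
  i=0: 40   i=1: 238   i=2: 143   i=3: 346
  i=4: 171   i=5: 337   i=6: 315   i=7: 228
  i=8: 303   i=9: 420     …   i=16: 199
  i=17: 328
Match at i=17, j=19: n = 17·21 + 19 = 376.

376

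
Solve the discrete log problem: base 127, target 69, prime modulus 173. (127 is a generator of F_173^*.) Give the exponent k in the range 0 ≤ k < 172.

121

Baby-step giant-step with m = ceil(sqrt(172)) = 14.
Baby table (127^j mod 173 for j=0..13):
  0:1  1:127  2:40  3:63  4:43  5:98  6:163  7:114
  8:119  9:62  10:89  11:58  12:100  13:71
Giant step factor: 127^(-14) ≡ 33 (mod 173).
Scan 69·33^i mod 173 for i = 0, 1, …:
  i=0: 69   i=1: 28   i=2: 59   i=3: 44
  i=4: 68   i=5: 168   i=6: 8   i=7: 91
  i=8: 62
Match at i=8, j=9: k = 8·14 + 9 = 121.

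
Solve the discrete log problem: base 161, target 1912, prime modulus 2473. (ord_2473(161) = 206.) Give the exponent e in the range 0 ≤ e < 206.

Successive powers of 161 modulo 2473:
  161^0=1  161^1=161  161^2=1191  161^3=1330  161^4=1452  161^5=1310
  161^6=705  161^7=2220  161^8=1308  161^9=383  161^10=2311  161^11=1121
  161^12=2425  161^13=2164  161^14=2184  161^15=458  161^16=2021  161^17=1418
  161^18=782  161^19=2252  161^20=1514  161^21=1400  161^22=357  161^23=598
  161^24=2304  161^25=2467  161^26=1507  161^27=273  161^28=1912
So 161^28 ≡ 1912 (mod 2473), giving e = 28.

28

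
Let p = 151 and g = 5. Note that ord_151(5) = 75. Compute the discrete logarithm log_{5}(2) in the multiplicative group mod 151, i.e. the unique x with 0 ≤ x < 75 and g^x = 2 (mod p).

10

Successive powers of 5 modulo 151:
  5^0=1  5^1=5  5^2=25  5^3=125  5^4=21  5^5=105
  5^6=72  5^7=58  5^8=139  5^9=91  5^10=2
So 5^10 ≡ 2 (mod 151), giving x = 10.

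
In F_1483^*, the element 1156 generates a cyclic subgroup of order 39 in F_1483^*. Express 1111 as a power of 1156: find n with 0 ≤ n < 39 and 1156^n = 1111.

12

Successive powers of 1156 modulo 1483:
  1156^0=1  1156^1=1156  1156^2=153  1156^3=391  1156^4=1164  1156^5=503
  1156^6=132  1156^7=1326  1156^8=917  1156^9=1190  1156^10=899  1156^11=1144
  1156^12=1111
So 1156^12 ≡ 1111 (mod 1483), giving n = 12.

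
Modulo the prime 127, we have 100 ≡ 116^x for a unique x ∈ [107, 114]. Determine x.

114

Compute 116^107 mod 127 = 114, then multiply by 116 repeatedly:
  116^107=114  116^108=16  116^109=78  116^110=31  116^111=40
  116^112=68  116^113=14  116^114=100
Found 100 at exponent 114.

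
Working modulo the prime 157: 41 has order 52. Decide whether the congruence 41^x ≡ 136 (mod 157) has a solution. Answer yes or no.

136 ∈ ⟨41⟩ iff 136^52 ≡ 1 (mod 157), since |⟨41⟩| = 52.
136^52 mod 157 = 12.
Since 12 ≠ 1, 136 does not lie in the subgroup.

no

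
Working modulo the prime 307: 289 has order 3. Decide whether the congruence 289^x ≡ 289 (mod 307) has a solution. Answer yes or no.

289 ∈ ⟨289⟩ iff 289^3 ≡ 1 (mod 307), since |⟨289⟩| = 3.
289^3 mod 307 = 1.
Since 1 = 1, 289 lies in the subgroup.

yes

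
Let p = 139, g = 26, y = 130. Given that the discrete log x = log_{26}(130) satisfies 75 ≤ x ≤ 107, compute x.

Compute 26^75 mod 139 = 48, then multiply by 26 repeatedly:
  26^75=48  26^76=136  26^77=61  26^78=57  26^79=92
  26^80=29  26^81=59  26^82=5  26^83=130
Found 130 at exponent 83.

83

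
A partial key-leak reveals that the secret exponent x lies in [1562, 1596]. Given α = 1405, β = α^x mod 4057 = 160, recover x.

Compute 1405^1562 mod 4057 = 743, then multiply by 1405 repeatedly:
  1405^1562=743  1405^1563=1266  1405^1564=1764  1405^1565=3650  1405^1566=202
  1405^1567=3877  1405^1568=2691  1405^1569=3788  1405^1570=3413  1405^1571=3948
  1405^1572=1021  1405^1573=2384  1405^1574=2495  1405^1575=227  1405^1576=2489
  1405^1577=3968  1405^1578=722  1405^1579=160
Found 160 at exponent 1579.

1579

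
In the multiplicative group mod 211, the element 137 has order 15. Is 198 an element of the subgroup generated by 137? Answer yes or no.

no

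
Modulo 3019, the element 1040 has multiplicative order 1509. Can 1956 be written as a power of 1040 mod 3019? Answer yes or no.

yes

1956 ∈ ⟨1040⟩ iff 1956^1509 ≡ 1 (mod 3019), since |⟨1040⟩| = 1509.
1956^1509 mod 3019 = 1.
Since 1 = 1, 1956 lies in the subgroup.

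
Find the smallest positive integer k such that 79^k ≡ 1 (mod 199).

99

The order of 79 must divide p − 1 = 198 = 2 · 3^2 · 11.
Divisors: 1, 2, 3, 6, 9, 11, 18, 22, 33, 66, 99, 198.
Check each in increasing order: 79^1 ≡ 79;  79^2 ≡ 72;  79^3 ≡ 116;  79^6 ≡ 123;  79^9 ≡ 139;  79^11 ≡ 58;  79^18 ≡ 18;  79^22 ≡ 180;  79^33 ≡ 92;  79^66 ≡ 106;  79^99 ≡ 1.
Smallest exponent giving 1 is 99.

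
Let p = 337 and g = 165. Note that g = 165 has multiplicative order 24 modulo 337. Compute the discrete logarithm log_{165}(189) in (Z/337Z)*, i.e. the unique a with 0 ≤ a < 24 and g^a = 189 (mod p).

18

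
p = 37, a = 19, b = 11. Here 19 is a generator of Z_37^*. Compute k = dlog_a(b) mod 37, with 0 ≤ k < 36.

Successive powers of 19 modulo 37:
  19^0=1  19^1=19  19^2=28  19^3=14  19^4=7  19^5=22
  19^6=11
So 19^6 ≡ 11 (mod 37), giving k = 6.

6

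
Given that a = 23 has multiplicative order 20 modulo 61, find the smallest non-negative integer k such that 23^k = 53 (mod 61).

9

Successive powers of 23 modulo 61:
  23^0=1  23^1=23  23^2=41  23^3=28  23^4=34  23^5=50
  23^6=52  23^7=37  23^8=58  23^9=53
So 23^9 ≡ 53 (mod 61), giving k = 9.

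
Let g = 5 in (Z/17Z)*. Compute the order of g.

16

The order of 5 must divide p − 1 = 16 = 2^4.
Divisors: 1, 2, 4, 8, 16.
Check each in increasing order: 5^1 ≡ 5;  5^2 ≡ 8;  5^4 ≡ 13;  5^8 ≡ 16;  5^16 ≡ 1.
Smallest exponent giving 1 is 16.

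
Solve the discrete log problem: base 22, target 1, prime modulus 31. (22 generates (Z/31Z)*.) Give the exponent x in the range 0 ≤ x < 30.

Successive powers of 22 modulo 31:
  22^0=1
So 22^0 ≡ 1 (mod 31), giving x = 0.

0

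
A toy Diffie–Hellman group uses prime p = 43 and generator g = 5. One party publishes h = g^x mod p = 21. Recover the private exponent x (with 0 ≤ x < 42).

30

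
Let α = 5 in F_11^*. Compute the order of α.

5

The order of 5 must divide p − 1 = 10 = 2 · 5.
Divisors: 1, 2, 5, 10.
Check each in increasing order: 5^1 ≡ 5;  5^2 ≡ 3;  5^5 ≡ 1.
Smallest exponent giving 1 is 5.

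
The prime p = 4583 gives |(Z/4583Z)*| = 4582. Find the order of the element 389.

2291

The order of 389 must divide p − 1 = 4582 = 2 · 29 · 79.
Divisors: 1, 2, 29, 58, 79, 158, 2291, 4582.
Check each in increasing order: 389^1 ≡ 389;  389^2 ≡ 82;  389^29 ≡ 261;  389^58 ≡ 3959;  389^79 ≡ 3030;  389^158 ≡ 1151;  389^2291 ≡ 1.
Smallest exponent giving 1 is 2291.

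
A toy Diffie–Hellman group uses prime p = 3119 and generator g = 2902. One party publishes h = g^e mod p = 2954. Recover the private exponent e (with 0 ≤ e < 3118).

1975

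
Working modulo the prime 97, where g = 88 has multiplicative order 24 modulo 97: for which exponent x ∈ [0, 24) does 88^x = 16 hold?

Successive powers of 88 modulo 97:
  88^0=1  88^1=88  88^2=81  88^3=47  88^4=62  88^5=24
  88^6=75  88^7=4  88^8=61  88^9=33  88^10=91  88^11=54
  88^12=96  88^13=9  88^14=16
So 88^14 ≡ 16 (mod 97), giving x = 14.

14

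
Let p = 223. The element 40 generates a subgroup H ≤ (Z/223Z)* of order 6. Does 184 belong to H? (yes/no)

⟨40⟩ has order 6; its elements mod 223 are {1, 39, 40, 183, 184, 222}.
184 is in this set.

yes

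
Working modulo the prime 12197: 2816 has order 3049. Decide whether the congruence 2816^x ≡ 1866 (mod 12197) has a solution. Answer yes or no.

no

1866 ∈ ⟨2816⟩ iff 1866^3049 ≡ 1 (mod 12197), since |⟨2816⟩| = 3049.
1866^3049 mod 12197 = 4718.
Since 4718 ≠ 1, 1866 does not lie in the subgroup.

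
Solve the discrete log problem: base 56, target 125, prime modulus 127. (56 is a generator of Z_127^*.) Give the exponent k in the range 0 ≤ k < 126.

Baby-step giant-step with m = ceil(sqrt(126)) = 12.
Baby table (56^j mod 127 for j=0..11):
  0:1  1:56  2:88  3:102  4:124  5:86  6:117  7:75
  8:9  9:123  10:30  11:29
Giant step factor: 56^(-12) ≡ 47 (mod 127).
Scan 125·47^i mod 127 for i = 0, 1, …:
  i=0: 125   i=1: 33   i=2: 27   i=3: 126
  i=4: 80   i=5: 77   i=6: 63   i=7: 40
  i=8: 102
Match at i=8, j=3: k = 8·12 + 3 = 99.

99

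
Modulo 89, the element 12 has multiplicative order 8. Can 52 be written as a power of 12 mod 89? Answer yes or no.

⟨12⟩ has order 8; its elements mod 89 are {1, 12, 34, 37, 52, 55, 77, 88}.
52 is in this set.

yes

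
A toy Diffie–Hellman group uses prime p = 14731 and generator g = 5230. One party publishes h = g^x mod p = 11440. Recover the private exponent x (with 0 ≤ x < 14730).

2571

Baby-step giant-step with m = ceil(sqrt(14730)) = 122.
Baby table (5230^j mod 14731 for j=0..121):
  0:1  1:5230  2:12164  3:9262  4:4732  5:280  6:6031  7:3059
  8:704  9:13901  10:4745  11:9346  12:2122  13:5617  14:3296  15:2810
  16:9493  17:4920  18:11274  19:9558  20:6057  21:6460  22:7617  23:4286
  24:9929  25:1895  26:11618  27:11496  28:6869  29:10692  30:284  31:12220
  32:7522  33:8290  34:3367  35:5865  36:4008  37:14358  38:8433  39:14707
  40:7059  41:2684  42:13408  43:4280  44:8011  45:2566  46:239  47:12566
  48:5189  49:3968  50:11392  51:7996  52:12502  53:9282  54:6215  55:7864
  56:14499  57:9313  58:6304  59:1942  60:7001  61:8695  62:253  63:12131
  64:13444  65:1057  66:3985  67:11916  68:8550  69:7915  70:1340  71:10975
  72:7274  73:7578  74:6550  75:6925  76:8952  77:3842  78:576  79:7356
  80:9239  81:2290  82:397  83:13970  84:12071  85:8995  86:7767  87:8043
  88:7885  89:6481  90:14330  91:9303  92:12928  93:12881  94:2767  95:5568
  96:12184  97:10745  98:12316  99:8748  100:12285  101:8659  102:3476  103:1426
  104:4094  105:7477  106:8636  107:1034  108:1543  109:12033  110:1758  111:2196
  112:9631  113:4841  114:10572  115:6117  116:10909  117:907  118:228  119:13960
  120:3964  121:5203
Giant step factor: 5230^(-122) ≡ 2656 (mod 14731).
Scan 11440·2656^i mod 14731 for i = 0, 1, …:
  i=0: 11440   i=1: 9318   i=2: 528   i=3: 2923
  i=4: 251   i=5: 3761   i=6: 1598   i=7: 1760
  i=8: 4833   i=9: 5747     …   i=20: 13810
  i=21: 13901
Match at i=21, j=9: x = 21·122 + 9 = 2571.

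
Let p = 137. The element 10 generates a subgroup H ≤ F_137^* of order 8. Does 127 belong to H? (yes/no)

yes

127 ∈ ⟨10⟩ iff 127^8 ≡ 1 (mod 137), since |⟨10⟩| = 8.
127^8 mod 137 = 1.
Since 1 = 1, 127 lies in the subgroup.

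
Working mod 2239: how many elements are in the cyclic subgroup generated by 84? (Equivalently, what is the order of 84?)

The order of 84 must divide p − 1 = 2238 = 2 · 3 · 373.
Divisors: 1, 2, 3, 6, 373, 746, 1119, 2238.
Check each in increasing order: 84^1 ≡ 84;  84^2 ≡ 339;  84^3 ≡ 1608;  84^6 ≡ 1858;  84^373 ≡ 1944;  84^746 ≡ 1943;  84^1119 ≡ 2238;  84^2238 ≡ 1.
Smallest exponent giving 1 is 2238.

2238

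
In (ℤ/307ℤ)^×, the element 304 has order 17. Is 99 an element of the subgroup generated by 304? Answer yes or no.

no

99 ∈ ⟨304⟩ iff 99^17 ≡ 1 (mod 307), since |⟨304⟩| = 17.
99^17 mod 307 = 93.
Since 93 ≠ 1, 99 does not lie in the subgroup.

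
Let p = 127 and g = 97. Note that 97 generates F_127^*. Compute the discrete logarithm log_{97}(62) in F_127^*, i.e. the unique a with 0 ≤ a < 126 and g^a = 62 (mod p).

22

Baby-step giant-step with m = ceil(sqrt(126)) = 12.
Baby table (97^j mod 127 for j=0..11):
  0:1  1:97  2:11  3:51  4:121  5:53  6:61  7:75
  8:36  9:63  10:15  11:58
Giant step factor: 97^(-12) ≡ 117 (mod 127).
Scan 62·117^i mod 127 for i = 0, 1, …:
  i=0: 62   i=1: 15
Match at i=1, j=10: a = 1·12 + 10 = 22.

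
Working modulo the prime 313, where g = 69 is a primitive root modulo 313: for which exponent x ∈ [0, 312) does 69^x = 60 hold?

113

Baby-step giant-step with m = ceil(sqrt(312)) = 18.
Baby table (69^j mod 313 for j=0..17):
  0:1  1:69  2:66  3:172  4:287  5:84  6:162  7:223
  8:50  9:7  10:170  11:149  12:265  13:131  14:275  15:195
  16:309  17:37
Giant step factor: 69^(-18) ≡ 115 (mod 313).
Scan 60·115^i mod 313 for i = 0, 1, …:
  i=0: 60   i=1: 14   i=2: 45   i=3: 167
  i=4: 112   i=5: 47   i=6: 84
Match at i=6, j=5: x = 6·18 + 5 = 113.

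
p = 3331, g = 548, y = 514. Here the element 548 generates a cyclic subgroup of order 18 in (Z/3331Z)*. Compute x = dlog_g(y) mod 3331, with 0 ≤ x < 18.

2

Successive powers of 548 modulo 3331:
  548^0=1  548^1=548  548^2=514
So 548^2 ≡ 514 (mod 3331), giving x = 2.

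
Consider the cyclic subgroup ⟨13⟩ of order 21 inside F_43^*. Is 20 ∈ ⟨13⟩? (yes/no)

no

⟨13⟩ has order 21; its elements mod 43 are {1, 4, 6, 9, 10, 11, 13, 14, 15, 16, 17, 21, 23, 24, 25, 31, 35, 36, 38, 40, 41}.
20 is not in this set.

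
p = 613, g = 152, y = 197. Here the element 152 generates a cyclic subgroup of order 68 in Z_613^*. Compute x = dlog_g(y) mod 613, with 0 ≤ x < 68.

52

Baby-step giant-step with m = ceil(sqrt(68)) = 9.
Baby table (152^j mod 613 for j=0..8):
  0:1  1:152  2:423  3:544  4:546  5:237  6:470  7:332
  8:198
Giant step factor: 152^(-9) ≡ 426 (mod 613).
Scan 197·426^i mod 613 for i = 0, 1, …:
  i=0: 197   i=1: 554   i=2: 612   i=3: 187
  i=4: 585   i=5: 332
Match at i=5, j=7: x = 5·9 + 7 = 52.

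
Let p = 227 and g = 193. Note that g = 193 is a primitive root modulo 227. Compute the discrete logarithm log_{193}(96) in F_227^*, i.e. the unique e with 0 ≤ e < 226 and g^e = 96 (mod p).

83

Baby-step giant-step with m = ceil(sqrt(226)) = 16.
Baby table (193^j mod 227 for j=0..15):
  0:1  1:193  2:21  3:194  4:214  5:215  6:181  7:202
  8:169  9:156  10:144  11:98  12:73  13:15  14:171  15:88
Giant step factor: 193^(-16) ≡ 155 (mod 227).
Scan 96·155^i mod 227 for i = 0, 1, …:
  i=0: 96   i=1: 125   i=2: 80   i=3: 142
  i=4: 218   i=5: 194
Match at i=5, j=3: e = 5·16 + 3 = 83.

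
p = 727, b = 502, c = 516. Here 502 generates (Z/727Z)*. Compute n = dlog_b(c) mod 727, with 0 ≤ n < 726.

19

Successive powers of 502 modulo 727:
  502^0=1  502^1=502  502^2=462  502^3=11  502^4=433  502^5=720
  502^6=121  502^7=401  502^8=650  502^9=604  502^10=49  502^11=607
  502^12=101  502^13=539  502^14=134  502^15=384  502^16=113  502^17=20
  502^18=589  502^19=516
So 502^19 ≡ 516 (mod 727), giving n = 19.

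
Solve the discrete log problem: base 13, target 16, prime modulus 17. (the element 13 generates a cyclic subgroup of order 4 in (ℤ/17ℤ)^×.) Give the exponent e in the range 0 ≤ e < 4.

Successive powers of 13 modulo 17:
  13^0=1  13^1=13  13^2=16
So 13^2 ≡ 16 (mod 17), giving e = 2.

2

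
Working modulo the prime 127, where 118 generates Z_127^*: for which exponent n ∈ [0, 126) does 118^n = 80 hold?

93

Baby-step giant-step with m = ceil(sqrt(126)) = 12.
Baby table (118^j mod 127 for j=0..11):
  0:1  1:118  2:81  3:33  4:84  5:6  6:73  7:105
  8:71  9:123  10:36  11:57
Giant step factor: 118^(-12) ≡ 76 (mod 127).
Scan 80·76^i mod 127 for i = 0, 1, …:
  i=0: 80   i=1: 111   i=2: 54   i=3: 40
  i=4: 119   i=5: 27   i=6: 20   i=7: 123
Match at i=7, j=9: n = 7·12 + 9 = 93.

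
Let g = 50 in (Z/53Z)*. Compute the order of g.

52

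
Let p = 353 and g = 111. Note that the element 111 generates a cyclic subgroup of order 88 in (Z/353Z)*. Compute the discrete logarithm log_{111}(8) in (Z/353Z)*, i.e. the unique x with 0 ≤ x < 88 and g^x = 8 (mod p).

Baby-step giant-step with m = ceil(sqrt(88)) = 10.
Baby table (111^j mod 353 for j=0..9):
  0:1  1:111  2:319  3:109  4:97  5:177  6:232  7:336
  8:231  9:225
Giant step factor: 111^(-10) ≡ 4 (mod 353).
Scan 8·4^i mod 353 for i = 0, 1, …:
  i=0: 8   i=1: 32   i=2: 128   i=3: 159
  i=4: 283   i=5: 73   i=6: 292   i=7: 109
Match at i=7, j=3: x = 7·10 + 3 = 73.

73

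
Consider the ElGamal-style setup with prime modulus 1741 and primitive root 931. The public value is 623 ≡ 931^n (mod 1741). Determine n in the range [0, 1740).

Baby-step giant-step with m = ceil(sqrt(1740)) = 42.
Baby table (931^j mod 1741 for j=0..41):
  0:1  1:931  2:1484  3:991  4:1632  5:1240  6:157  7:1664
  8:1435  9:638  10:297  11:1429  12:275  13:98  14:706  15:929
  16:1363  17:1505  18:1391  19:1458  20:1159  21:1350  22:1589  23:1250
  24:762  25:835  26:899  27:1289  28:510  29:1258  30:1246  31:520
  32:122  33:417  34:1725  35:773  36:630  37:1554  38:3  39:1052
  40:970  41:1232
Giant step factor: 931^(-42) ≡ 772 (mod 1741).
Scan 623·772^i mod 1741 for i = 0, 1, …:
  i=0: 623   i=1: 440   i=2: 185   i=3: 58
  i=4: 1251   i=5: 1258
Match at i=5, j=29: n = 5·42 + 29 = 239.

239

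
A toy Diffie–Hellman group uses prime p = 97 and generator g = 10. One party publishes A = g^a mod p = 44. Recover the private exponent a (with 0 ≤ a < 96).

Baby-step giant-step with m = ceil(sqrt(96)) = 10.
Baby table (10^j mod 97 for j=0..9):
  0:1  1:10  2:3  3:30  4:9  5:90  6:27  7:76
  8:81  9:34
Giant step factor: 10^(-10) ≡ 2 (mod 97).
Scan 44·2^i mod 97 for i = 0, 1, …:
  i=0: 44   i=1: 88   i=2: 79   i=3: 61
  i=4: 25   i=5: 50   i=6: 3
Match at i=6, j=2: a = 6·10 + 2 = 62.

62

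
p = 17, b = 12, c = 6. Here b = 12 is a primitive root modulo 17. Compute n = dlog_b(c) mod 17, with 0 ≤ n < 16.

11

Successive powers of 12 modulo 17:
  12^0=1  12^1=12  12^2=8  12^3=11  12^4=13  12^5=3
  12^6=2  12^7=7  12^8=16  12^9=5  12^10=9  12^11=6
So 12^11 ≡ 6 (mod 17), giving n = 11.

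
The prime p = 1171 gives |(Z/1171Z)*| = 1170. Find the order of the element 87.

117

The order of 87 must divide p − 1 = 1170 = 2 · 3^2 · 5 · 13.
Divisors: 1, 2, 3, 5, 6, 9, 10, 13, 15, 18, 26, 30, 39, 45, 65, 78, 90, 117, 130, 195, 234, 390, 585, 1170.
Check each in increasing order: 87^1 ≡ 87;  87^2 ≡ 543;  87^3 ≡ 401;  87^5 ≡ 1108;  87^6 ≡ 374;  87^9 ≡ 86;  87^10 ≡ 456;  87^13 ≡ 180;  87^15 ≡ 547;  87^18 ≡ 370;  87^26 ≡ 783;  87^30 ≡ 604;  87^39 ≡ 420;  87^45 ≡ 166;  87^65 ≡ 980;  87^78 ≡ 750;  87^90 ≡ 623;  87^117 ≡ 1.
Smallest exponent giving 1 is 117.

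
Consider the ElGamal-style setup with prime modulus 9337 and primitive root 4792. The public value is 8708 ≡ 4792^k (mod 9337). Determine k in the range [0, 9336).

Baby-step giant-step with m = ceil(sqrt(9336)) = 97.
Baby table (4792^j mod 9337 for j=0..96):
  0:1  1:4792  2:3581  3:8083  4:3860  5:523  6:3900  7:5463
  8:7085  9:1988  10:2756  11:4234  12:27  13:8003  14:3317  15:3490
  16:1513  17:4784  18:2593  19:7446  20:4555  21:6991  22:9053  23:2274
  24:729  25:1330  26:5526  27:860  28:3503  29:7787  30:4652  31:4965
  32:1604  33:2017  34:1669  35:5376  36:1009  37:7899  38:9147  39:4546
  40:1211  41:4835  42:4223  43:3337  44:5960  45:7774  46:7715  47:5097
  48:8569  49:7859  50:4207  51:1361  52:4686  53:9164  54:1977  55:6066
  56:2191  57:4484  58:2891  59:6901  60:7275  61:6779  62:1545  63:8736
  64:5141  65:4666  66:6694  67:5053  68:3135  69:9024  70:3361  71:8924
  72:348  73:5630  74:4367  75:2447  76:8089  77:4601  78:3335  79:5713
  80:612  81:886  82:6714  83:7523  84:59  85:2618  86:5865  87:710
  88:3652  89:2846  90:6012  91:4859  92:7187  93:5248  94:3875  95:7044
  96:1593
Giant step factor: 4792^(-97) ≡ 4431 (mod 9337).
Scan 8708·4431^i mod 9337 for i = 0, 1, …:
  i=0: 8708   i=1: 4664   i=2: 3403   i=3: 8775
  i=4: 2757   i=5: 3471   i=6: 1962   i=7: 875
  i=8: 2270   i=9: 2421     …   i=62: 3488
  i=63: 2593
Match at i=63, j=18: k = 63·97 + 18 = 6129.

6129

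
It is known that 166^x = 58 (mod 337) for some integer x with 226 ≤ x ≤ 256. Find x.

Compute 166^226 mod 337 = 126, then multiply by 166 repeatedly:
  166^226=126  166^227=22  166^228=282  166^229=306  166^230=246
  166^231=59  166^232=21  166^233=116  166^234=47  166^235=51
  166^236=41  166^237=66  166^238=172  166^239=244  166^240=64
  166^241=177  166^242=63  166^243=11  166^244=141  166^245=153
  166^246=123  166^247=198  166^248=179  166^249=58
Found 58 at exponent 249.

249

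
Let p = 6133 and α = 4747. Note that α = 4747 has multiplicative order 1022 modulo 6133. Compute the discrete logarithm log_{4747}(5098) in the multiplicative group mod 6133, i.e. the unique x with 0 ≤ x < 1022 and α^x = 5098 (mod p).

801

Baby-step giant-step with m = ceil(sqrt(1022)) = 32.
Baby table (4747^j mod 6133 for j=0..31):
  0:1  1:4747  2:1367  3:435  4:4257  5:5877  6:5235  7:5762
  8:5167  9:1882  10:4206  11:2967  12:2981  13:1976  14:2715  15:2672
  16:940  17:3489  18:3183  19:4122  20:2864  21:4680  22:2234  23:841
  24:5777  25:2776  26:3988  27:4598  28:5492  29:5274  30:772  31:3283
Giant step factor: 4747^(-32) ≡ 5736 (mod 6133).
Scan 5098·5736^i mod 6133 for i = 0, 1, …:
  i=0: 5098   i=1: 6117   i=2: 219   i=3: 5052
  i=4: 5980   i=5: 5544   i=6: 779   i=7: 3520
  i=8: 884   i=9: 4766     …   i=24: 4638
  i=25: 4747
Match at i=25, j=1: x = 25·32 + 1 = 801.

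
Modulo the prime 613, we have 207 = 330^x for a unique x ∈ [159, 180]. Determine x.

Compute 330^159 mod 613 = 534, then multiply by 330 repeatedly:
  330^159=534  330^160=289  330^161=355  330^162=67  330^163=42
  330^164=374  330^165=207
Found 207 at exponent 165.

165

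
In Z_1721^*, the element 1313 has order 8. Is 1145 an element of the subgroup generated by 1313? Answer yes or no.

no

⟨1313⟩ has order 8; its elements mod 1721 are {1, 232, 408, 473, 1248, 1313, 1489, 1720}.
1145 is not in this set.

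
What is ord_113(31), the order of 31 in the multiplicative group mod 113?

The order of 31 must divide p − 1 = 112 = 2^4 · 7.
Divisors: 1, 2, 4, 7, 8, 14, 16, 28, 56, 112.
Check each in increasing order: 31^1 ≡ 31;  31^2 ≡ 57;  31^4 ≡ 85;  31^7 ≡ 18;  31^8 ≡ 106;  31^14 ≡ 98;  31^16 ≡ 49;  31^28 ≡ 112;  31^56 ≡ 1.
Smallest exponent giving 1 is 56.

56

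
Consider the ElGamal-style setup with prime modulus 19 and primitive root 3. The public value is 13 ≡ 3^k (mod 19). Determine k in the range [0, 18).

Successive powers of 3 modulo 19:
  3^0=1  3^1=3  3^2=9  3^3=8  3^4=5  3^5=15
  3^6=7  3^7=2  3^8=6  3^9=18  3^10=16  3^11=10
  3^12=11  3^13=14  3^14=4  3^15=12  3^16=17  3^17=13
So 3^17 ≡ 13 (mod 19), giving k = 17.

17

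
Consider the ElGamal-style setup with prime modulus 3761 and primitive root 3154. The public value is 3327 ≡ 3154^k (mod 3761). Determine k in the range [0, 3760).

Baby-step giant-step with m = ceil(sqrt(3760)) = 62.
Baby table (3154^j mod 3761 for j=0..61):
  0:1  1:3154  2:3632  3:3083  4:1597  5:959  6:842  7:402
  8:451  9:796  10:1997  11:2624  12:1896  13:3755  14:3642  15:774
  16:307  17:1701  18:1768  19:2470  20:1349  21:1055  22:2746  23:3062
  24:3061  25:3668  26:36  27:714  28:2878  29:1919  30:1077  31:675
  32:224  33:3189  34:1192  35:2329  36:433  37:439  38:558  39:3545
  40:3238  41:1537  42:3530  43:1060  44:3472  45:2417  46:3432  47:370
  48:1070  49:1163  50:1127  51:413  52:1296  53:3138  54:2061  55:1386
  56:1162  57:1734  58:542  59:1974  60:1541  61:1102
Giant step factor: 3154^(-62) ≡ 3201 (mod 3761).
Scan 3327·3201^i mod 3761 for i = 0, 1, …:
  i=0: 3327   i=1: 2336   i=2: 668   i=3: 2020
  i=4: 861   i=5: 3009   i=6: 3649   i=7: 2544
  i=8: 779   i=9: 36
Match at i=9, j=26: k = 9·62 + 26 = 584.

584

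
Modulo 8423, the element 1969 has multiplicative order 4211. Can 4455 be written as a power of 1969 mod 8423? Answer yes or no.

no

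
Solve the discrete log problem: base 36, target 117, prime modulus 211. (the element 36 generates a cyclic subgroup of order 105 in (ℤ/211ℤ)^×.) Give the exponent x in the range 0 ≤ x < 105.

5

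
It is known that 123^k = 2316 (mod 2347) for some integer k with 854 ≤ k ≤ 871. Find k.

Compute 123^854 mod 2347 = 905, then multiply by 123 repeatedly:
  123^854=905  123^855=1006  123^856=1694  123^857=1826  123^858=1633
  123^859=1364  123^860=1135  123^861=1132  123^862=763  123^863=2316
Found 2316 at exponent 863.

863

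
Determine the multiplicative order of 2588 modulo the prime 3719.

338

The order of 2588 must divide p − 1 = 3718 = 2 · 11 · 13^2.
Divisors: 1, 2, 11, 13, 22, 26, 143, 169, 286, 338, 1859, 3718.
Check each in increasing order: 2588^1 ≡ 2588;  2588^2 ≡ 3544;  2588^11 ≡ 1833;  2588^13 ≡ 2778;  2588^22 ≡ 1632;  2588^26 ≡ 359;  2588^143 ≡ 3056;  2588^169 ≡ 3718;  2588^286 ≡ 727;  2588^338 ≡ 1.
Smallest exponent giving 1 is 338.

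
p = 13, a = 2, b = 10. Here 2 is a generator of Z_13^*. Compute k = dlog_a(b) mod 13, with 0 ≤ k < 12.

10

Successive powers of 2 modulo 13:
  2^0=1  2^1=2  2^2=4  2^3=8  2^4=3  2^5=6
  2^6=12  2^7=11  2^8=9  2^9=5  2^10=10
So 2^10 ≡ 10 (mod 13), giving k = 10.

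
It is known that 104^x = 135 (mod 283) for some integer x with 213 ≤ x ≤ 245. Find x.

226

Compute 104^213 mod 283 = 108, then multiply by 104 repeatedly:
  104^213=108  104^214=195  104^215=187  104^216=204  104^217=274
  104^218=196  104^219=8  104^220=266  104^221=213  104^222=78
  104^223=188  104^224=25  104^225=53  104^226=135
Found 135 at exponent 226.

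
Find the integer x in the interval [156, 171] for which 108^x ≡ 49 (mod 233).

164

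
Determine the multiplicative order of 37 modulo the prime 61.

20

The order of 37 must divide p − 1 = 60 = 2^2 · 3 · 5.
Divisors: 1, 2, 3, 4, 5, 6, 10, 12, 15, 20, 30, 60.
Check each in increasing order: 37^1 ≡ 37;  37^2 ≡ 27;  37^3 ≡ 23;  37^4 ≡ 58;  37^5 ≡ 11;  37^6 ≡ 41;  37^10 ≡ 60;  37^12 ≡ 34;  37^15 ≡ 50;  37^20 ≡ 1.
Smallest exponent giving 1 is 20.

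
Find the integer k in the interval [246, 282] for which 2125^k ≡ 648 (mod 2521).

274

Compute 2125^246 mod 2521 = 901, then multiply by 2125 repeatedly:
  2125^246=901  2125^247=1186  2125^248=1771  2125^249=2043  2125^250=213
  2125^251=1366  2125^252=1079  2125^253=1286  2125^254=2507  2125^255=502
  2125^256=367  2125^257=886  2125^258=2084  2125^259=1624  2125^260=2272
  2125^261=285  2125^262=585  2125^263=272  2125^264=691  2125^265=1153
  2125^266=2234  2125^267=207  2125^268=1221  2125^269=516  2125^270=2386
  2125^271=519  2125^272=1198  2125^273=2061  2125^274=648
Found 648 at exponent 274.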